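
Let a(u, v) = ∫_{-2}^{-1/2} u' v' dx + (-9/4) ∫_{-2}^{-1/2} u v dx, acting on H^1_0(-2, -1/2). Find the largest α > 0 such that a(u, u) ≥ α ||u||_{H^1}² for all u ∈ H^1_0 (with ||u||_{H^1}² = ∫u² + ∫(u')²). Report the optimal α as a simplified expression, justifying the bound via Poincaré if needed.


α = (-81 + 16*π^2)/(4*(9 + 4*π^2))

Coercivity of a(·,·) on H^1_0(-2, -1/2) means a(u, u) ≥ α ||u||_{H^1}² for every u ∈ H^1_0.
The interval has length L = 3/2, and Poincaré/coercivity depend only on L. Here a(u, u) = ∫(u')² + (-9/4)·∫u².
Here c = -9/4 < 0 with |c| < (π/L)² = 4*π^2/9, so coercivity still holds. The condition a(u,u) ≥ α||u||_{H^1}² reads (1−α)∫(u')² ≥ (α−c)∫u². Any admissible α is ≤ 1 (rapidly oscillating u have ∫u²/∫(u')² → 0), and α = 1 would force 0 ≥ (1−c)∫u², impossible since c < 1; so 1−α > 0. By the sharp Poincaré inequality on H^1_0 of an interval of length L, ∫(u')² ≥ (π/L)²∫u² with equality for the first sine mode sin(π(x−x₀)/L) (x₀ the left endpoint), so the inequality holds for all u iff (1−α)(π/L)² ≥ α − c, i.e. α ≤ ((π/L)² + c)/((π/L)² + 1) = (1 + c(L/π)²)/(1 + (L/π)²). (Direct route, valid since c ≤ 0: Poincaré gives c∫u² ≥ c(L/π)²∫(u')², so a(u,u) ≥ (1 + c(L/π)²)∫(u')², while ||u||_{H^1}² ≤ (1 + (L/π)²)∫(u')²; dividing yields the same α.) With (π/L)² = 4*π^2/9 and c = -9/4, the largest admissible constant is α = ((π/L)² + c)/((π/L)² + 1).
Simplifying, α = (-81 + 16*π^2)/(4*(9 + 4*π^2)).


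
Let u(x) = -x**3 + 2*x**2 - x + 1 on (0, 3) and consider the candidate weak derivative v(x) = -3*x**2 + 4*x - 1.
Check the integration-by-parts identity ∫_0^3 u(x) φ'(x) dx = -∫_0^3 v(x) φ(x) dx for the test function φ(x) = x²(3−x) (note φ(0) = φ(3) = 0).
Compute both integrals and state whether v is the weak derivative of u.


LHS = 621/20, RHS = 621/20. Yes, v = u' weakly.

u(x) = -x**3 + 2*x**2 - x + 1, classical derivative u'(x) = -3*x**2 + 4*x - 1.
φ(x) = x²(3−x), so φ'(x) = 3*x*(2 - x).
Note φ(0) = φ(3) = 0, so the boundary term u·φ vanishes.
LHS = ∫_0^3 u(x) φ'(x) dx = ∫_0^3 (3*x^5 - 12*x^4 + 15*x^3 - 9*x^2 + 6*x) dx. Term by term:
  ∫_0^3 3*x^5 dx = 729/2;  ∫_0^3 -12*x^4 dx = -2916/5;  ∫_0^3 15*x^3 dx = 1215/4;
  ∫_0^3 -9*x^2 dx = -81;  ∫_0^3 6*x dx = 27.
Sum: 729/2 − 2916/5 + 1215/4 − 81 + 27 = 621/20.
So LHS = 621/20.
∫_0^3 v(x) φ(x) dx = ∫_0^3 (3*x^5 - 13*x^4 + 13*x^3 - 3*x^2) dx. Term by term:
  ∫_0^3 3*x^5 dx = 729/2;  ∫_0^3 -13*x^4 dx = -3159/5;  ∫_0^3 13*x^3 dx = 1053/4;
  ∫_0^3 -3*x^2 dx = -27.
Sum: 729/2 − 3159/5 + 1053/4 − 27 = -621/20.
So RHS = -∫_0^3 v(x) φ(x) dx = 621/20.
LHS = RHS, so the identity holds for this test φ.
Moreover u is smooth here and v(x) = u'(x) = -3*x**2 + 4*x - 1 pointwise, so the identity holds for every test function. Hence v is the weak derivative of u.


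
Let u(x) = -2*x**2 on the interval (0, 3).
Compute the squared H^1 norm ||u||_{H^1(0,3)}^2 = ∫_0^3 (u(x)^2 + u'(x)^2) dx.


||u||_{H^1}^2 = 1692/5

The H^1 norm (squared) on an interval (0, L) is
  ||u||_{H^1}^2 = ∫_0^L u(x)^2 dx + ∫_0^L u'(x)^2 dx.
Compute u'(x) = -4*x.
Then u(x)^2 = 4*x**4 and u'(x)^2 = 16*x**2.
Integrate each monomial from 0 to 3 using ∫_0^3 c·x^n dx = c·3^(n+1)/(n+1):
  ∫_0^3 u(x)^2 dx = ∫_0^3 (4*x^4) dx. Term by term:
    ∫_0^3 4*x^4 dx = 972/5.
  ∫_0^3 u'(x)^2 dx = ∫_0^3 (16*x^2) dx. Term by term:
    ∫_0^3 16*x^2 dx = 144.
Adding: ||u||_{H^1}^2 = 972/5 + 144 = 1692/5.


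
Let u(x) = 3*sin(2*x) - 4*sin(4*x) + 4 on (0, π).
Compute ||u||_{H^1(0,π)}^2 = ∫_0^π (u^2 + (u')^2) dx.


||u||_{H^1(0,π)}^2 = 349*π/2

u'(x) = 6*cos(2*x) - 16*cos(4*x).
Expand u² and (u')² and integrate term by term on (0, π), using: for integers n ≥ 1, ∫_0^π sin²(nx) dx = ∫_0^π cos²(nx) dx = π/2; for n ≠ n', ∫_0^π sin(nx)sin(n'x) dx = ∫_0^π cos(nx)cos(n'x) dx = 0; and by product-to-sum, ∫_0^π sin(nx)cos(n'x) dx = ½∫_0^π [sin((n+n')x) + sin((n−n')x)] dx, which is 0 when n+n' is even and 2n/(n²−n'²) when n+n' is odd (it need not vanish on (0, π)). For the constant mode: ∫_0^π 1 dx = π, ∫_0^π cos(nx) dx = 0, ∫_0^π sin(nx) dx = (1−(−1)^n)/n.
  u² squared terms: (4)²·∫1 dx = 16·π = 16*π;  (-4)²·∫sin(4x)² dx = 16·π/2 = 8*π;  (3)²·∫sin(2x)² dx = 9·π/2 = 9*π/2.
  u² cross terms: 2·(4)·(-4)·∫1·sin(4x) dx = -32·(0) = 0;  2·(4)·(3)·∫1·sin(2x) dx = 24·(0) = 0;  2·(-4)·(3)·∫sin(4x)·sin(2x) dx = -24·(0) = 0.
  So ∫_0^π u² dx = 16*π + 8*π + 9*π/2 + 0 + 0 + 0 = 57*π/2.
  (u')² squared terms: (-16)²·∫cos(4x)² dx = 256·π/2 = 128*π;  (6)²·∫cos(2x)² dx = 36·π/2 = 18*π.
  (u')² cross terms: 2·(-16)·(6)·∫cos(4x)·cos(2x) dx = -192·(0) = 0.
  So ∫_0^π (u')² dx = 128*π + 18*π + 0 = 146*π.
||u||_{H^1}^2 = (57*π/2) + (146*π) = 349*π/2.


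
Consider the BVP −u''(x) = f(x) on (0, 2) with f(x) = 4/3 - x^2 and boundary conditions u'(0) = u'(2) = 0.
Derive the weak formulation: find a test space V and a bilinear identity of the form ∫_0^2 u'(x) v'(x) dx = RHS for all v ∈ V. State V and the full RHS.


V = H^1(0, 2) (no boundary constraint on v; u is determined up to an additive constant); weak form: ∫_0^2 u'v' dx = ∫_0^2 (4/3 - x^2) v dx for all v ∈ V.

Multiply both sides by a test function v and integrate from 0 to 2:
  ∫_0^2 −u''(x) v(x) dx = ∫_0^2 f(x) v(x) dx.
Integrate the LHS by parts once:
  ∫_0^2 −u'' v dx = −[u'(x) v(x)]_0^2 + ∫_0^2 u'(x) v'(x) dx.
Thus ∫_0^2 u'(x) v'(x) dx = ∫_0^2 f(x) v(x) dx + [u'(x) v(x)]_0^2.
Choose V so that boundary terms are either known or forced to vanish.
u has homogeneous Neumann: u'(0) = u'(2) = 0. So [u' v]_0^2 = 0·v(2) − 0·v(0) = 0 for any v; take V = H^1(0, 2).
Weak formulation: find u (satisfying any essential BC) such that ∫_0^2 u'(x) v'(x) dx = ∫_0^2 f v dx for all v ∈ V (homogeneous Neumann, so boundary terms vanish).
Substituting f(x) = 4/3 - x^2, the right-hand side is ∫_0^2 (4/3 - x^2) v dx.
Compatibility check (pure Neumann): taking v ≡ 1 ∈ V gives 0 = ∫_0^2 f dx + (0) − (0), i.e. ∫_0^2 f dx must equal u'(0) − u'(2) = 0. Indeed ∫_0^2 (4/3 - x^2) dx = 0, so the data are compatible. The solution is then unique only up to an additive constant (fix it e.g. by requiring ∫_0^2 u dx = 0).


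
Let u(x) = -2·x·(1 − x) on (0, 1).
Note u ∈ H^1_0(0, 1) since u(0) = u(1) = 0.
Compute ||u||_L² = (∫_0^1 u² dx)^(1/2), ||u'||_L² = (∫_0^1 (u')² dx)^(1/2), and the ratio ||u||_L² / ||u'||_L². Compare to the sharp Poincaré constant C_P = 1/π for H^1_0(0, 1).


||u||_L² / ||u'||_L² = sqrt(10)/10 < C_P = 1/π.

u(x) = -2·x·(1 − x), so u'(x) = 4*x - 2.
u(x) = -2·x·(1 − x) vanishes at x = 0 and x = 1, so u ∈ H^1_0(0, 1). Differentiate via the product rule and integrate the resulting polynomials term by term.
  ∫_0^1 u² dx = ∫_0^1 (4*x^4 - 8*x^3 + 4*x^2) dx. Term by term:
    ∫_0^1 4*x^4 dx = 4/5;  ∫_0^1 -8*x^3 dx = -2;  ∫_0^1 4*x^2 dx = 4/3.
  Sum: 4/5 − 2 + 4/3 = 2/15.
  ∫_0^1 (u')² dx = ∫_0^1 (16*x^2 - 16*x + 4) dx. Term by term:
    ∫_0^1 16*x^2 dx = 16/3;  ∫_0^1 -16*x dx = -8;  ∫_0^1 4 dx = 4.
  Sum: 16/3 − 8 + 4 = 4/3.
∫_0^1 u² dx = 2/15, so ||u||_L² = sqrt(30)/15.
∫_0^1 (u')² dx = 4/3, so ||u'||_L² = 2*sqrt(3)/3.
Ratio ||u||_L² / ||u'||_L² = sqrt(10)/10.
Sharp Poincaré constant on H^1_0(0, 1) is C_P = L/π = 1/π, achieved by sin(π·x).
A polynomial bump cannot attain the sharp Poincaré constant (only the first sine eigenfunction does), so the ratio is strictly less than C_P, consistent with ||u||_L² ≤ C_P ||u'||_L².


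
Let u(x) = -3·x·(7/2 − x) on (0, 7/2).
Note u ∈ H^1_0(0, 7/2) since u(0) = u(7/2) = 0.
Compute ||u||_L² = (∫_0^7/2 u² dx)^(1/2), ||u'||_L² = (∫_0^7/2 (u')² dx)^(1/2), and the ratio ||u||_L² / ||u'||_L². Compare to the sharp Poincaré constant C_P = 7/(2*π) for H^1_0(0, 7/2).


||u||_L² / ||u'||_L² = 7*sqrt(10)/20 < C_P = 7/(2*π).

u(x) = -3·x·(7/2 − x), so u'(x) = 6*x - 21/2.
u(x) = -3·x·(7/2 − x) vanishes at x = 0 and x = 7/2, so u ∈ H^1_0(0, 7/2). Differentiate via the product rule and integrate the resulting polynomials term by term.
  ∫_0^7/2 u² dx = ∫_0^7/2 (9*x^4 - 63*x^3 + 441*x^2/4) dx. Term by term:
    ∫_0^7/2 9*x^4 dx = 151263/160;  ∫_0^7/2 -63*x^3 dx = -151263/64;  ∫_0^7/2 441*x^2/4 dx = 50421/32.
  Sum: 151263/160 − 151263/64 + 50421/32 = 50421/320.
  ∫_0^7/2 (u')² dx = ∫_0^7/2 (36*x^2 - 126*x + 441/4) dx. Term by term:
    ∫_0^7/2 36*x^2 dx = 1029/2;  ∫_0^7/2 -126*x dx = -3087/4;  ∫_0^7/2 441/4 dx = 3087/8.
  Sum: 1029/2 − 3087/4 + 3087/8 = 1029/8.
∫_0^7/2 u² dx = 50421/320, so ||u||_L² = 49*sqrt(105)/40.
∫_0^7/2 (u')² dx = 1029/8, so ||u'||_L² = 7*sqrt(42)/4.
Ratio ||u||_L² / ||u'||_L² = 7*sqrt(10)/20.
Sharp Poincaré constant on H^1_0(0, 7/2) is C_P = L/π = 7/(2*π), achieved by sin(2*π/7·x).
A polynomial bump cannot attain the sharp Poincaré constant (only the first sine eigenfunction does), so the ratio is strictly less than C_P, consistent with ||u||_L² ≤ C_P ||u'||_L².


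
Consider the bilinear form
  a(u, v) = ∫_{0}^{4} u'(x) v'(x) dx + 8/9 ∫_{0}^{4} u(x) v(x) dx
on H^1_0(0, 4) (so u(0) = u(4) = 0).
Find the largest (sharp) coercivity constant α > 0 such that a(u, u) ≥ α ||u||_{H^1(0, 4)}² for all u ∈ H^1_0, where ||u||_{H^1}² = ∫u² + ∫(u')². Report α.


α = (π^2 + 128/9)/(π^2 + 16)

Coercivity of a(·,·) on H^1_0(0, 4) means a(u, u) ≥ α ||u||_{H^1}² for every u ∈ H^1_0.
The interval has length L = 4, and Poincaré/coercivity depend only on L. Here a(u, u) = ∫(u')² + (8/9)·∫u².
Here 0 < c = 8/9 < 1. The condition a(u,u) ≥ α||u||_{H^1}² reads (1−α)∫(u')² ≥ (α−c)∫u². Any admissible α is ≤ 1 (rapidly oscillating u have ∫u²/∫(u')² → 0), and α = 1 would force 0 ≥ (1−c)∫u², impossible since c < 1; so 1−α > 0. By the sharp Poincaré inequality on H^1_0 of an interval of length L, ∫(u')² ≥ (π/L)²∫u² with equality for the first sine mode sin(π(x−x₀)/L) (x₀ the left endpoint), so the inequality holds for all u iff (1−α)(π/L)² ≥ α − c, i.e. α ≤ ((π/L)² + c)/((π/L)² + 1) = (1 + c(L/π)²)/(1 + (L/π)²). With (π/L)² = π^2/16 and c = 8/9, the largest admissible constant is α = ((π/L)² + c)/((π/L)² + 1).
Simplifying, α = (π^2 + 128/9)/(π^2 + 16).


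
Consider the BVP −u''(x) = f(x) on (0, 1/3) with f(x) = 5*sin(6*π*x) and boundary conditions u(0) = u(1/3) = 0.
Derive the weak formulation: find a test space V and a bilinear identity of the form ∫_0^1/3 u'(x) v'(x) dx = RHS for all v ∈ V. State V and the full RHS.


V = H^1_0(0, 1/3) (so v(0) = v(1/3) = 0); weak form: ∫_0^1/3 u'v' dx = ∫_0^1/3 (5*sin(6*π*x)) v dx for all v ∈ V.

Multiply both sides by a test function v and integrate from 0 to 1/3:
  ∫_0^1/3 −u''(x) v(x) dx = ∫_0^1/3 f(x) v(x) dx.
Integrate the LHS by parts once:
  ∫_0^1/3 −u'' v dx = −[u'(x) v(x)]_0^1/3 + ∫_0^1/3 u'(x) v'(x) dx.
Thus ∫_0^1/3 u'(x) v'(x) dx = ∫_0^1/3 f(x) v(x) dx + [u'(x) v(x)]_0^1/3.
Choose V so that boundary terms are either known or forced to vanish.
u is Dirichlet: u(0) = u(1/3) = 0. Let V = H^1_0(0, 1/3); then v(0) = v(1/3) = 0, and [u' v]_0^1/3 = 0.
Weak formulation: find u (satisfying any essential BC) such that ∫_0^1/3 u'(x) v'(x) dx = ∫_0^1/3 f v dx for all v ∈ V.
Substituting f(x) = 5*sin(6*π*x), the right-hand side is ∫_0^1/3 (5*sin(6*π*x)) v dx.


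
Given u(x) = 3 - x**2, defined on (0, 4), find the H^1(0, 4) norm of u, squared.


||u||_{H^1}^2 = 2972/15

The H^1 norm (squared) on an interval (0, L) is
  ||u||_{H^1}^2 = ∫_0^L u(x)^2 dx + ∫_0^L u'(x)^2 dx.
Compute u'(x) = -2*x.
Then u(x)^2 = x**4 - 6*x**2 + 9 and u'(x)^2 = 4*x**2.
Integrate each monomial from 0 to 4 using ∫_0^4 c·x^n dx = c·4^(n+1)/(n+1):
  ∫_0^4 u(x)^2 dx = ∫_0^4 (x^4 - 6*x^2 + 9) dx. Term by term:
    ∫_0^4 x^4 dx = 1024/5;  ∫_0^4 -6*x^2 dx = -128;  ∫_0^4 9 dx = 36.
  Sum: 1024/5 − 128 + 36 = 564/5.
  ∫_0^4 u'(x)^2 dx = ∫_0^4 (4*x^2) dx. Term by term:
    ∫_0^4 4*x^2 dx = 256/3.
Adding: ||u||_{H^1}^2 = 564/5 + 256/3 = 2972/15.


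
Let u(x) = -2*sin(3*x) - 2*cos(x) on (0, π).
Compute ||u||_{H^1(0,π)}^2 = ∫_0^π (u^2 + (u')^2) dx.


||u||_{H^1(0,π)}^2 = 24*π

u'(x) = 2*sin(x) - 6*cos(3*x).
Expand u² and (u')² and integrate term by term on (0, π), using: for integers n ≥ 1, ∫_0^π sin²(nx) dx = ∫_0^π cos²(nx) dx = π/2; for n ≠ n', ∫_0^π sin(nx)sin(n'x) dx = ∫_0^π cos(nx)cos(n'x) dx = 0; and by product-to-sum, ∫_0^π sin(nx)cos(n'x) dx = ½∫_0^π [sin((n+n')x) + sin((n−n')x)] dx, which is 0 when n+n' is even and 2n/(n²−n'²) when n+n' is odd (it need not vanish on (0, π)).
  u² squared terms: (-2)²·∫cos(x)² dx = 4·π/2 = 2*π;  (-2)²·∫sin(3x)² dx = 4·π/2 = 2*π.
  u² cross terms: 2·(-2)·(-2)·∫cos(x)·sin(3x) dx = 8·(0) = 0.
  So ∫_0^π u² dx = 2*π + 2*π + 0 = 4*π.
  (u')² squared terms: (-6)²·∫cos(3x)² dx = 36·π/2 = 18*π;  (2)²·∫sin(x)² dx = 4·π/2 = 2*π.
  (u')² cross terms: 2·(-6)·(2)·∫cos(3x)·sin(x) dx = -24·(0) = 0.
  So ∫_0^π (u')² dx = 18*π + 2*π + 0 = 20*π.
||u||_{H^1}^2 = (4*π) + (20*π) = 24*π.


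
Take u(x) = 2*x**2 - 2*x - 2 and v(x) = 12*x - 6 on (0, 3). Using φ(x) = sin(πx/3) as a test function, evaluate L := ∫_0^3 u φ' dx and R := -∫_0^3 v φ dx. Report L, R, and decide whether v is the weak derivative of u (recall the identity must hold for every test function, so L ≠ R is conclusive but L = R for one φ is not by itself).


LHS = -24/π, RHS = -72/π. No, v is not the weak derivative of u.

u(x) = 2*x**2 - 2*x - 2, classical derivative u'(x) = 4*x - 2.
φ(x) = sin(πx/3), so φ'(x) = π*cos(π*x/3)/3.
Note φ(0) = φ(3) = 0, so the boundary term u·φ vanishes.
LHS = ∫_0^3 u(x) φ'(x) dx = ∫_0^3 (2*π*x^2*cos(π*x/3)/3 - 2*π*x*cos(π*x/3)/3 - 2*π*cos(π*x/3)/3) dx. Term by term:
  ∫_0^3 -2*π*cos(π*x/3)/3 dx = 0;  ∫_0^3 -2*π*x*cos(π*x/3)/3 dx = 12/π;  ∫_0^3 2*π*x^2*cos(π*x/3)/3 dx = -36/π.
Sum: 0 + 12/π − 36/π = -24/π.
So LHS = -24/π.
∫_0^3 v(x) φ(x) dx = ∫_0^3 (12*x*sin(π*x/3) - 6*sin(π*x/3)) dx. Term by term:
  ∫_0^3 -6*sin(π*x/3) dx = -36/π;  ∫_0^3 12*x*sin(π*x/3) dx = 108/π.
Sum: -36/π + 108/π = 72/π.
So RHS = -∫_0^3 v(x) φ(x) dx = -72/π.
LHS − RHS = 48/π ≠ 0, so the identity fails.
(For a valid weak derivative the identity must hold for EVERY test function, in particular this one. The failure shows v is NOT the weak derivative of u.)
Correct weak derivative would be u'(x) = 4*x - 2.


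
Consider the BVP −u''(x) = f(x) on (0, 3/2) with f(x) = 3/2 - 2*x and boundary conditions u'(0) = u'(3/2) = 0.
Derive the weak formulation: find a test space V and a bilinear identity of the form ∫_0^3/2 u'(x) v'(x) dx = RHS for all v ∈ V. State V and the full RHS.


V = H^1(0, 3/2) (no boundary constraint on v; u is determined up to an additive constant); weak form: ∫_0^3/2 u'v' dx = ∫_0^3/2 (3/2 - 2*x) v dx for all v ∈ V.

Multiply both sides by a test function v and integrate from 0 to 3/2:
  ∫_0^3/2 −u''(x) v(x) dx = ∫_0^3/2 f(x) v(x) dx.
Integrate the LHS by parts once:
  ∫_0^3/2 −u'' v dx = −[u'(x) v(x)]_0^3/2 + ∫_0^3/2 u'(x) v'(x) dx.
Thus ∫_0^3/2 u'(x) v'(x) dx = ∫_0^3/2 f(x) v(x) dx + [u'(x) v(x)]_0^3/2.
Choose V so that boundary terms are either known or forced to vanish.
u has homogeneous Neumann: u'(0) = u'(3/2) = 0. So [u' v]_0^3/2 = 0·v(3/2) − 0·v(0) = 0 for any v; take V = H^1(0, 3/2).
Weak formulation: find u (satisfying any essential BC) such that ∫_0^3/2 u'(x) v'(x) dx = ∫_0^3/2 f v dx for all v ∈ V (homogeneous Neumann, so boundary terms vanish).
Substituting f(x) = 3/2 - 2*x, the right-hand side is ∫_0^3/2 (3/2 - 2*x) v dx.
Compatibility check (pure Neumann): taking v ≡ 1 ∈ V gives 0 = ∫_0^3/2 f dx + (0) − (0), i.e. ∫_0^3/2 f dx must equal u'(0) − u'(3/2) = 0. Indeed ∫_0^3/2 (3/2 - 2*x) dx = 0, so the data are compatible. The solution is then unique only up to an additive constant (fix it e.g. by requiring ∫_0^3/2 u dx = 0).


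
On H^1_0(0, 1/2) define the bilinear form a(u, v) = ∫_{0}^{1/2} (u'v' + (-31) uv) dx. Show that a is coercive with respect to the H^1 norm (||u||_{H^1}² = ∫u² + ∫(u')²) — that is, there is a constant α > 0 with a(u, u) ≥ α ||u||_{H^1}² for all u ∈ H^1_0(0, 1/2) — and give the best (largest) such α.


α = (-31 + 4*π^2)/(1 + 4*π^2)

Coercivity of a(·,·) on H^1_0(0, 1/2) means a(u, u) ≥ α ||u||_{H^1}² for every u ∈ H^1_0.
The interval has length L = 1/2, and Poincaré/coercivity depend only on L. Here a(u, u) = ∫(u')² + (-31)·∫u².
Here c = -31 < 0 with |c| < (π/L)² = 4*π^2, so coercivity still holds. The condition a(u,u) ≥ α||u||_{H^1}² reads (1−α)∫(u')² ≥ (α−c)∫u². Any admissible α is ≤ 1 (rapidly oscillating u have ∫u²/∫(u')² → 0), and α = 1 would force 0 ≥ (1−c)∫u², impossible since c < 1; so 1−α > 0. By the sharp Poincaré inequality on H^1_0 of an interval of length L, ∫(u')² ≥ (π/L)²∫u² with equality for the first sine mode sin(π(x−x₀)/L) (x₀ the left endpoint), so the inequality holds for all u iff (1−α)(π/L)² ≥ α − c, i.e. α ≤ ((π/L)² + c)/((π/L)² + 1) = (1 + c(L/π)²)/(1 + (L/π)²). (Direct route, valid since c ≤ 0: Poincaré gives c∫u² ≥ c(L/π)²∫(u')², so a(u,u) ≥ (1 + c(L/π)²)∫(u')², while ||u||_{H^1}² ≤ (1 + (L/π)²)∫(u')²; dividing yields the same α.) With (π/L)² = 4*π^2 and c = -31, the largest admissible constant is α = ((π/L)² + c)/((π/L)² + 1).
Simplifying, α = (-31 + 4*π^2)/(1 + 4*π^2).


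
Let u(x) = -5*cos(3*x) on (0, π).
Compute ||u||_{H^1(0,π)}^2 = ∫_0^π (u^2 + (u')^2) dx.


||u||_{H^1(0,π)}^2 = 125*π

u'(x) = 15*sin(3*x).
Expand u² and (u')² and integrate term by term on (0, π), using: for integers n ≥ 1, ∫_0^π sin²(nx) dx = ∫_0^π cos²(nx) dx = π/2; for n ≠ n', ∫_0^π sin(nx)sin(n'x) dx = ∫_0^π cos(nx)cos(n'x) dx = 0; and by product-to-sum, ∫_0^π sin(nx)cos(n'x) dx = ½∫_0^π [sin((n+n')x) + sin((n−n')x)] dx, which is 0 when n+n' is even and 2n/(n²−n'²) when n+n' is odd (it need not vanish on (0, π)).
  u² squared terms: (-5)²·∫cos(3x)² dx = 25·π/2 = 25*π/2.
  So ∫_0^π u² dx = 25*π/2.
  (u')² squared terms: (15)²·∫sin(3x)² dx = 225·π/2 = 225*π/2.
  So ∫_0^π (u')² dx = 225*π/2.
||u||_{H^1}^2 = (25*π/2) + (225*π/2) = 125*π.


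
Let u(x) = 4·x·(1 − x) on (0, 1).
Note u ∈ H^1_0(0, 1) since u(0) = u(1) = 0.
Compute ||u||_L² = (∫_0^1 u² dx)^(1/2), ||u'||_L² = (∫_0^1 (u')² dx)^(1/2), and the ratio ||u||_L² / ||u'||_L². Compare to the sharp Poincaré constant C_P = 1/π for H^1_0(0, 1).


||u||_L² / ||u'||_L² = sqrt(10)/10 < C_P = 1/π.

u(x) = 4·x·(1 − x), so u'(x) = 4 - 8*x.
u(x) = 4·x·(1 − x) vanishes at x = 0 and x = 1, so u ∈ H^1_0(0, 1). Differentiate via the product rule and integrate the resulting polynomials term by term.
  ∫_0^1 u² dx = ∫_0^1 (16*x^4 - 32*x^3 + 16*x^2) dx. Term by term:
    ∫_0^1 16*x^4 dx = 16/5;  ∫_0^1 -32*x^3 dx = -8;  ∫_0^1 16*x^2 dx = 16/3.
  Sum: 16/5 − 8 + 16/3 = 8/15.
  ∫_0^1 (u')² dx = ∫_0^1 (64*x^2 - 64*x + 16) dx. Term by term:
    ∫_0^1 64*x^2 dx = 64/3;  ∫_0^1 -64*x dx = -32;  ∫_0^1 16 dx = 16.
  Sum: 64/3 − 32 + 16 = 16/3.
∫_0^1 u² dx = 8/15, so ||u||_L² = 2*sqrt(30)/15.
∫_0^1 (u')² dx = 16/3, so ||u'||_L² = 4*sqrt(3)/3.
Ratio ||u||_L² / ||u'||_L² = sqrt(10)/10.
Sharp Poincaré constant on H^1_0(0, 1) is C_P = L/π = 1/π, achieved by sin(π·x).
A polynomial bump cannot attain the sharp Poincaré constant (only the first sine eigenfunction does), so the ratio is strictly less than C_P, consistent with ||u||_L² ≤ C_P ||u'||_L².


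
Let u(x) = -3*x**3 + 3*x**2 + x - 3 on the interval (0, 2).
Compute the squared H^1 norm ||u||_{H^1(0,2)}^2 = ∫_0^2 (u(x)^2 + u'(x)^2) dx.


||u||_{H^1}^2 = 21928/105

The H^1 norm (squared) on an interval (0, L) is
  ||u||_{H^1}^2 = ∫_0^L u(x)^2 dx + ∫_0^L u'(x)^2 dx.
Compute u'(x) = -9*x**2 + 6*x + 1.
Then u(x)^2 = 9*x**6 - 18*x**5 + 3*x**4 + 24*x**3 - 17*x**2 - 6*x + 9 and u'(x)^2 = 81*x**4 - 108*x**3 + 18*x**2 + 12*x + 1.
Integrate each monomial from 0 to 2 using ∫_0^2 c·x^n dx = c·2^(n+1)/(n+1):
  ∫_0^2 u(x)^2 dx = ∫_0^2 (9*x^6 - 18*x^5 + 3*x^4 + 24*x^3 - 17*x^2 - 6*x + 9) dx. Term by term:
    ∫_0^2 9*x^6 dx = 1152/7;  ∫_0^2 -18*x^5 dx = -192;  ∫_0^2 3*x^4 dx = 96/5;
    ∫_0^2 24*x^3 dx = 96;  ∫_0^2 -17*x^2 dx = -136/3;  ∫_0^2 -6*x dx = -12;
    ∫_0^2 9 dx = 18.
  Sum: 1152/7 − 192 + 96/5 + 96 − 136/3 − 12 + 18 = 5086/105.
  ∫_0^2 u'(x)^2 dx = ∫_0^2 (81*x^4 - 108*x^3 + 18*x^2 + 12*x + 1) dx. Term by term:
    ∫_0^2 81*x^4 dx = 2592/5;  ∫_0^2 -108*x^3 dx = -432;  ∫_0^2 18*x^2 dx = 48;
    ∫_0^2 12*x dx = 24;  ∫_0^2 1 dx = 2.
  Sum: 2592/5 − 432 + 48 + 24 + 2 = 802/5.
Adding: ||u||_{H^1}^2 = 5086/105 + 802/5 = 21928/105.


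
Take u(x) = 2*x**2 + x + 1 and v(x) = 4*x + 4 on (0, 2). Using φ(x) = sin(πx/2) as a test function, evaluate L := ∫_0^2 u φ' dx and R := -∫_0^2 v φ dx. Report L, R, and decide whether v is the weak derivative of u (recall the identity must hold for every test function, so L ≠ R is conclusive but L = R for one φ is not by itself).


LHS = -20/π, RHS = -32/π. No, v is not the weak derivative of u.

u(x) = 2*x**2 + x + 1, classical derivative u'(x) = 4*x + 1.
φ(x) = sin(πx/2), so φ'(x) = π*cos(π*x/2)/2.
Note φ(0) = φ(2) = 0, so the boundary term u·φ vanishes.
LHS = ∫_0^2 u(x) φ'(x) dx = ∫_0^2 (π*x^2*cos(π*x/2) + π*x*cos(π*x/2)/2 + π*cos(π*x/2)/2) dx. Term by term:
  ∫_0^2 π*cos(π*x/2)/2 dx = 0;  ∫_0^2 π*x^2*cos(π*x/2) dx = -16/π;  ∫_0^2 π*x*cos(π*x/2)/2 dx = -4/π.
Sum: 0 − 16/π − 4/π = -20/π.
So LHS = -20/π.
∫_0^2 v(x) φ(x) dx = ∫_0^2 (4*x*sin(π*x/2) + 4*sin(π*x/2)) dx. Term by term:
  ∫_0^2 4*sin(π*x/2) dx = 16/π;  ∫_0^2 4*x*sin(π*x/2) dx = 16/π.
Sum: 16/π + 16/π = 32/π.
So RHS = -∫_0^2 v(x) φ(x) dx = -32/π.
LHS − RHS = 12/π ≠ 0, so the identity fails.
(For a valid weak derivative the identity must hold for EVERY test function, in particular this one. The failure shows v is NOT the weak derivative of u.)
Correct weak derivative would be u'(x) = 4*x + 1.


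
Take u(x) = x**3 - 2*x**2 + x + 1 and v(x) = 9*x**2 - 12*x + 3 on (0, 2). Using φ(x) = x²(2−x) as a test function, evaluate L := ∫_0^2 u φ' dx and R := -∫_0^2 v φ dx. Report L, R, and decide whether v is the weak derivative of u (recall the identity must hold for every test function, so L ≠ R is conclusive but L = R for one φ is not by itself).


LHS = -4/3, RHS = -4. No, v is not the weak derivative of u.

u(x) = x**3 - 2*x**2 + x + 1, classical derivative u'(x) = 3*x**2 - 4*x + 1.
φ(x) = x²(2−x), so φ'(x) = x*(4 - 3*x).
Note φ(0) = φ(2) = 0, so the boundary term u·φ vanishes.
LHS = ∫_0^2 u(x) φ'(x) dx = ∫_0^2 (-3*x^5 + 10*x^4 - 11*x^3 + x^2 + 4*x) dx. Term by term:
  ∫_0^2 -3*x^5 dx = -32;  ∫_0^2 10*x^4 dx = 64;  ∫_0^2 -11*x^3 dx = -44;
  ∫_0^2 x^2 dx = 8/3;  ∫_0^2 4*x dx = 8.
Sum: -32 + 64 − 44 + 8/3 + 8 = -4/3.
So LHS = -4/3.
∫_0^2 v(x) φ(x) dx = ∫_0^2 (-9*x^5 + 30*x^4 - 27*x^3 + 6*x^2) dx. Term by term:
  ∫_0^2 -9*x^5 dx = -96;  ∫_0^2 30*x^4 dx = 192;  ∫_0^2 -27*x^3 dx = -108;
  ∫_0^2 6*x^2 dx = 16.
Sum: -96 + 192 − 108 + 16 = 4.
So RHS = -∫_0^2 v(x) φ(x) dx = -4.
LHS − RHS = 8/3 ≠ 0, so the identity fails.
(For a valid weak derivative the identity must hold for EVERY test function, in particular this one. The failure shows v is NOT the weak derivative of u.)
Correct weak derivative would be u'(x) = 3*x**2 - 4*x + 1.


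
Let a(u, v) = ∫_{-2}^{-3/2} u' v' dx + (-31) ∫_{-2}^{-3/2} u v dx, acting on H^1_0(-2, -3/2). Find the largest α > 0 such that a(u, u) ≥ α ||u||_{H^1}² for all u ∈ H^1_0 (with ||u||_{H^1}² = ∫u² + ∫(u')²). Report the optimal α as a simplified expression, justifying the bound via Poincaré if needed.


α = (-31 + 4*π^2)/(1 + 4*π^2)

Coercivity of a(·,·) on H^1_0(-2, -3/2) means a(u, u) ≥ α ||u||_{H^1}² for every u ∈ H^1_0.
The interval has length L = 1/2, and Poincaré/coercivity depend only on L. Here a(u, u) = ∫(u')² + (-31)·∫u².
Here c = -31 < 0 with |c| < (π/L)² = 4*π^2, so coercivity still holds. The condition a(u,u) ≥ α||u||_{H^1}² reads (1−α)∫(u')² ≥ (α−c)∫u². Any admissible α is ≤ 1 (rapidly oscillating u have ∫u²/∫(u')² → 0), and α = 1 would force 0 ≥ (1−c)∫u², impossible since c < 1; so 1−α > 0. By the sharp Poincaré inequality on H^1_0 of an interval of length L, ∫(u')² ≥ (π/L)²∫u² with equality for the first sine mode sin(π(x−x₀)/L) (x₀ the left endpoint), so the inequality holds for all u iff (1−α)(π/L)² ≥ α − c, i.e. α ≤ ((π/L)² + c)/((π/L)² + 1) = (1 + c(L/π)²)/(1 + (L/π)²). (Direct route, valid since c ≤ 0: Poincaré gives c∫u² ≥ c(L/π)²∫(u')², so a(u,u) ≥ (1 + c(L/π)²)∫(u')², while ||u||_{H^1}² ≤ (1 + (L/π)²)∫(u')²; dividing yields the same α.) With (π/L)² = 4*π^2 and c = -31, the largest admissible constant is α = ((π/L)² + c)/((π/L)² + 1).
Simplifying, α = (-31 + 4*π^2)/(1 + 4*π^2).


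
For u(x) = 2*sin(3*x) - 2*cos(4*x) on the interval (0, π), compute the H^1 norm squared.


||u||_{H^1(0,π)}^2 = 816/7 + 54*π

u'(x) = 8*sin(4*x) + 6*cos(3*x).
Expand u² and (u')² and integrate term by term on (0, π), using: for integers n ≥ 1, ∫_0^π sin²(nx) dx = ∫_0^π cos²(nx) dx = π/2; for n ≠ n', ∫_0^π sin(nx)sin(n'x) dx = ∫_0^π cos(nx)cos(n'x) dx = 0; and by product-to-sum, ∫_0^π sin(nx)cos(n'x) dx = ½∫_0^π [sin((n+n')x) + sin((n−n')x)] dx, which is 0 when n+n' is even and 2n/(n²−n'²) when n+n' is odd (it need not vanish on (0, π)).
  u² squared terms: (-2)²·∫cos(4x)² dx = 4·π/2 = 2*π;  (2)²·∫sin(3x)² dx = 4·π/2 = 2*π.
  u² cross terms: 2·(-2)·(2)·∫cos(4x)·sin(3x) dx = -8·(-6/7) = 48/7.
  So ∫_0^π u² dx = 2*π + 2*π + 48/7 = 48/7 + 4*π.
  (u')² squared terms: (6)²·∫cos(3x)² dx = 36·π/2 = 18*π;  (8)²·∫sin(4x)² dx = 64·π/2 = 32*π.
  (u')² cross terms: 2·(6)·(8)·∫cos(3x)·sin(4x) dx = 96·(8/7) = 768/7.
  So ∫_0^π (u')² dx = 18*π + 32*π + 768/7 = 768/7 + 50*π.
||u||_{H^1}^2 = (48/7 + 4*π) + (768/7 + 50*π) = 816/7 + 54*π.


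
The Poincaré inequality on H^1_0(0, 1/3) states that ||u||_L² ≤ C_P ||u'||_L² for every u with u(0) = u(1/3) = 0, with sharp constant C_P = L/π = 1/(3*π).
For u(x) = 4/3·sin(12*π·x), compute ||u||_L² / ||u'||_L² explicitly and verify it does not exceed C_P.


||u||_L² / ||u'||_L² = 1/(12*π) < C_P = 1/(3*π).

u(x) = 4/3·sin(12*π·x), so u'(x) = 16*π*cos(12*π*x).
Writing u(x) = A·sin(kπx/L) with A = 4/3 and k = 4, use ∫_0^L sin²(kπx/L) dx = L/2 and ∫_0^L cos²(kπx/L) dx = L/2.
u² = 16/9·sin²(12*π·x) and (u')² = 256*π^2·cos²(12*π·x), and each of sin², cos² integrates to L/2 = 1/6 over (0, 1/3).
∫_0^1/3 u² dx = 8/27, so ||u||_L² = 2*sqrt(6)/9.
∫_0^1/3 (u')² dx = 128*π^2/3, so ||u'||_L² = 8*sqrt(6)*π/3.
Ratio ||u||_L² / ||u'||_L² = 1/(12*π).
Sharp Poincaré constant on H^1_0(0, 1/3) is C_P = L/π = 1/(3*π), achieved by sin(3*π·x).
This is the k = 4 harmonic; the ratio L/(kπ) is strictly less than C_P = L/π, consistent with the sharp inequality ||u||_L² ≤ C_P ||u'||_L².


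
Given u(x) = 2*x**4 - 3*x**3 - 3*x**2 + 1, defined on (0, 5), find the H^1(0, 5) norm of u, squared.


||u||_{H^1}^2 = 40996565/63

The H^1 norm (squared) on an interval (0, L) is
  ||u||_{H^1}^2 = ∫_0^L u(x)^2 dx + ∫_0^L u'(x)^2 dx.
Compute u'(x) = 8*x**3 - 9*x**2 - 6*x.
Then u(x)^2 = 4*x**8 - 12*x**7 - 3*x**6 + 18*x**5 + 13*x**4 - 6*x**3 - 6*x**2 + 1 and u'(x)^2 = 64*x**6 - 144*x**5 - 15*x**4 + 108*x**3 + 36*x**2.
Integrate each monomial from 0 to 5 using ∫_0^5 c·x^n dx = c·5^(n+1)/(n+1):
  ∫_0^5 u(x)^2 dx = ∫_0^5 (4*x^8 - 12*x^7 - 3*x^6 + 18*x^5 + 13*x^4 - 6*x^3 - 6*x^2 + 1) dx. Term by term:
    ∫_0^5 4*x^8 dx = 7812500/9;  ∫_0^5 -12*x^7 dx = -1171875/2;  ∫_0^5 -3*x^6 dx = -234375/7;
    ∫_0^5 18*x^5 dx = 46875;  ∫_0^5 13*x^4 dx = 8125;  ∫_0^5 -6*x^3 dx = -1875/2;
    ∫_0^5 -6*x^2 dx = -250;  ∫_0^5 1 dx = 5.
  Sum: 7812500/9 − 1171875/2 − 234375/7 + 46875 + 8125 − 1875/2 − 250 + 5 = 19054565/63.
  ∫_0^5 u'(x)^2 dx = ∫_0^5 (64*x^6 - 144*x^5 - 15*x^4 + 108*x^3 + 36*x^2) dx. Term by term:
    ∫_0^5 64*x^6 dx = 5000000/7;  ∫_0^5 -144*x^5 dx = -375000;  ∫_0^5 -15*x^4 dx = -9375;
    ∫_0^5 108*x^3 dx = 16875;  ∫_0^5 36*x^2 dx = 1500.
  Sum: 5000000/7 − 375000 − 9375 + 16875 + 1500 = 2438000/7.
Adding: ||u||_{H^1}^2 = 19054565/63 + 2438000/7 = 40996565/63.


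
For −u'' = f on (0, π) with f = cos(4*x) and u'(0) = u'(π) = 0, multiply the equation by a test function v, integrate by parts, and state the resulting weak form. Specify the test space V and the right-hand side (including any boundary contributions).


V = H^1(0, π) (no boundary constraint on v; u is determined up to an additive constant); weak form: ∫_0^π u'v' dx = ∫_0^π (cos(4*x)) v dx for all v ∈ V.

Multiply both sides by a test function v and integrate from 0 to π:
  ∫_0^π −u''(x) v(x) dx = ∫_0^π f(x) v(x) dx.
Integrate the LHS by parts once:
  ∫_0^π −u'' v dx = −[u'(x) v(x)]_0^π + ∫_0^π u'(x) v'(x) dx.
Thus ∫_0^π u'(x) v'(x) dx = ∫_0^π f(x) v(x) dx + [u'(x) v(x)]_0^π.
Choose V so that boundary terms are either known or forced to vanish.
u has homogeneous Neumann: u'(0) = u'(π) = 0. So [u' v]_0^π = 0·v(π) − 0·v(0) = 0 for any v; take V = H^1(0, π).
Weak formulation: find u (satisfying any essential BC) such that ∫_0^π u'(x) v'(x) dx = ∫_0^π f v dx for all v ∈ V (homogeneous Neumann, so boundary terms vanish).
Substituting f(x) = cos(4*x), the right-hand side is ∫_0^π (cos(4*x)) v dx.
Compatibility check (pure Neumann): taking v ≡ 1 ∈ V gives 0 = ∫_0^π f dx + (0) − (0), i.e. ∫_0^π f dx must equal u'(0) − u'(π) = 0. Indeed ∫_0^π (cos(4*x)) dx = 0, so the data are compatible. The solution is then unique only up to an additive constant (fix it e.g. by requiring ∫_0^π u dx = 0).


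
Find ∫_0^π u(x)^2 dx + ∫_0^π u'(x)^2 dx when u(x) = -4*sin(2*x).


||u||_{H^1(0,π)}^2 = 40*π

u'(x) = -8*cos(2*x).
Expand u² and (u')² and integrate term by term on (0, π), using: for integers n ≥ 1, ∫_0^π sin²(nx) dx = ∫_0^π cos²(nx) dx = π/2; for n ≠ n', ∫_0^π sin(nx)sin(n'x) dx = ∫_0^π cos(nx)cos(n'x) dx = 0; and by product-to-sum, ∫_0^π sin(nx)cos(n'x) dx = ½∫_0^π [sin((n+n')x) + sin((n−n')x)] dx, which is 0 when n+n' is even and 2n/(n²−n'²) when n+n' is odd (it need not vanish on (0, π)).
  u² squared terms: (-4)²·∫sin(2x)² dx = 16·π/2 = 8*π.
  So ∫_0^π u² dx = 8*π.
  (u')² squared terms: (-8)²·∫cos(2x)² dx = 64·π/2 = 32*π.
  So ∫_0^π (u')² dx = 32*π.
||u||_{H^1}^2 = (8*π) + (32*π) = 40*π.


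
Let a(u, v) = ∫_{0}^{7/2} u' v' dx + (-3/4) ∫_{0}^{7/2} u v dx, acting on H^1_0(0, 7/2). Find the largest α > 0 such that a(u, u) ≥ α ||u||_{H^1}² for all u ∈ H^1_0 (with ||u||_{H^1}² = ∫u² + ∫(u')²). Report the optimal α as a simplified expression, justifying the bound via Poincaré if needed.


α = (-147 + 16*π^2)/(4*(4*π^2 + 49))

Coercivity of a(·,·) on H^1_0(0, 7/2) means a(u, u) ≥ α ||u||_{H^1}² for every u ∈ H^1_0.
The interval has length L = 7/2, and Poincaré/coercivity depend only on L. Here a(u, u) = ∫(u')² + (-3/4)·∫u².
Here c = -3/4 < 0 with |c| < (π/L)² = 4*π^2/49, so coercivity still holds. The condition a(u,u) ≥ α||u||_{H^1}² reads (1−α)∫(u')² ≥ (α−c)∫u². Any admissible α is ≤ 1 (rapidly oscillating u have ∫u²/∫(u')² → 0), and α = 1 would force 0 ≥ (1−c)∫u², impossible since c < 1; so 1−α > 0. By the sharp Poincaré inequality on H^1_0 of an interval of length L, ∫(u')² ≥ (π/L)²∫u² with equality for the first sine mode sin(π(x−x₀)/L) (x₀ the left endpoint), so the inequality holds for all u iff (1−α)(π/L)² ≥ α − c, i.e. α ≤ ((π/L)² + c)/((π/L)² + 1) = (1 + c(L/π)²)/(1 + (L/π)²). (Direct route, valid since c ≤ 0: Poincaré gives c∫u² ≥ c(L/π)²∫(u')², so a(u,u) ≥ (1 + c(L/π)²)∫(u')², while ||u||_{H^1}² ≤ (1 + (L/π)²)∫(u')²; dividing yields the same α.) With (π/L)² = 4*π^2/49 and c = -3/4, the largest admissible constant is α = ((π/L)² + c)/((π/L)² + 1).
Simplifying, α = (-147 + 16*π^2)/(4*(4*π^2 + 49)).


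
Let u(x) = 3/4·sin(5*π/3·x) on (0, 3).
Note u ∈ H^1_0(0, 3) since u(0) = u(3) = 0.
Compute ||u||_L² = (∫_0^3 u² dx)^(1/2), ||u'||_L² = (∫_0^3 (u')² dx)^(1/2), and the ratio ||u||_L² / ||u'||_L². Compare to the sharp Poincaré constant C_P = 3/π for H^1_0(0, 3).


||u||_L² / ||u'||_L² = 3/(5*π) < C_P = 3/π.

u(x) = 3/4·sin(5*π/3·x), so u'(x) = 5*π*cos(5*π*x/3)/4.
Writing u(x) = A·sin(kπx/L) with A = 3/4 and k = 5, use ∫_0^L sin²(kπx/L) dx = L/2 and ∫_0^L cos²(kπx/L) dx = L/2.
u² = 9/16·sin²(5*π/3·x) and (u')² = 25*π^2/16·cos²(5*π/3·x), and each of sin², cos² integrates to L/2 = 3/2 over (0, 3).
∫_0^3 u² dx = 27/32, so ||u||_L² = 3*sqrt(6)/8.
∫_0^3 (u')² dx = 75*π^2/32, so ||u'||_L² = 5*sqrt(6)*π/8.
Ratio ||u||_L² / ||u'||_L² = 3/(5*π).
Sharp Poincaré constant on H^1_0(0, 3) is C_P = L/π = 3/π, achieved by sin(π/3·x).
This is the k = 5 harmonic; the ratio L/(kπ) is strictly less than C_P = L/π, consistent with the sharp inequality ||u||_L² ≤ C_P ||u'||_L².


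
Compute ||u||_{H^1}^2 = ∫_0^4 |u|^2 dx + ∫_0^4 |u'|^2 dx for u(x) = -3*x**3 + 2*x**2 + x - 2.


||u||_{H^1}^2 = 886492/35

The H^1 norm (squared) on an interval (0, L) is
  ||u||_{H^1}^2 = ∫_0^L u(x)^2 dx + ∫_0^L u'(x)^2 dx.
Compute u'(x) = -9*x**2 + 4*x + 1.
Then u(x)^2 = 9*x**6 - 12*x**5 - 2*x**4 + 16*x**3 - 7*x**2 - 4*x + 4 and u'(x)^2 = 81*x**4 - 72*x**3 - 2*x**2 + 8*x + 1.
Integrate each monomial from 0 to 4 using ∫_0^4 c·x^n dx = c·4^(n+1)/(n+1):
  ∫_0^4 u(x)^2 dx = ∫_0^4 (9*x^6 - 12*x^5 - 2*x^4 + 16*x^3 - 7*x^2 - 4*x + 4) dx. Term by term:
    ∫_0^4 9*x^6 dx = 147456/7;  ∫_0^4 -12*x^5 dx = -8192;  ∫_0^4 -2*x^4 dx = -2048/5;
    ∫_0^4 16*x^3 dx = 1024;  ∫_0^4 -7*x^2 dx = -448/3;  ∫_0^4 -4*x dx = -32;
    ∫_0^4 4 dx = 16.
  Sum: 147456/7 − 8192 − 2048/5 + 1024 − 448/3 − 32 + 16 = 1398832/105.
  ∫_0^4 u'(x)^2 dx = ∫_0^4 (81*x^4 - 72*x^3 - 2*x^2 + 8*x + 1) dx. Term by term:
    ∫_0^4 81*x^4 dx = 82944/5;  ∫_0^4 -72*x^3 dx = -4608;  ∫_0^4 -2*x^2 dx = -128/3;
    ∫_0^4 8*x dx = 64;  ∫_0^4 1 dx = 4.
  Sum: 82944/5 − 4608 − 128/3 + 64 + 4 = 180092/15.
Adding: ||u||_{H^1}^2 = 1398832/105 + 180092/15 = 886492/35.


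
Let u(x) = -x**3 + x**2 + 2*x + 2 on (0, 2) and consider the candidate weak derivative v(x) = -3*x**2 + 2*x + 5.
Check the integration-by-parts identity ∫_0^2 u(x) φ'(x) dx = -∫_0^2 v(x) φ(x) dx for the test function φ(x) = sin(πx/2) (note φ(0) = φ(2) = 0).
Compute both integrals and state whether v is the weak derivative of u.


LHS = -96/π^3 + 8/π, RHS = -96/π^3 - 4/π. No, v is not the weak derivative of u.

u(x) = -x**3 + x**2 + 2*x + 2, classical derivative u'(x) = -3*x**2 + 2*x + 2.
φ(x) = sin(πx/2), so φ'(x) = π*cos(π*x/2)/2.
Note φ(0) = φ(2) = 0, so the boundary term u·φ vanishes.
LHS = ∫_0^2 u(x) φ'(x) dx = ∫_0^2 (-π*x^3*cos(π*x/2)/2 + π*x^2*cos(π*x/2)/2 + π*x*cos(π*x/2) + π*cos(π*x/2)) dx. Term by term:
  ∫_0^2 π*cos(π*x/2) dx = 0;  ∫_0^2 π*x*cos(π*x/2) dx = -8/π;  ∫_0^2 π*x^2*cos(π*x/2)/2 dx = -8/π;
  ∫_0^2 -π*x^3*cos(π*x/2)/2 dx = -96/π^3 + 24/π.
Sum: 0 − 8/π − 8/π + -96/π^3 + 24/π = -96/π^3 + 8/π.
So LHS = -96/π^3 + 8/π.
∫_0^2 v(x) φ(x) dx = ∫_0^2 (-3*x^2*sin(π*x/2) + 2*x*sin(π*x/2) + 5*sin(π*x/2)) dx. Term by term:
  ∫_0^2 5*sin(π*x/2) dx = 20/π;  ∫_0^2 -3*x^2*sin(π*x/2) dx = -24/π + 96/π^3;  ∫_0^2 2*x*sin(π*x/2) dx = 8/π.
Sum: 20/π + -24/π + 96/π^3 + 8/π = 4/π + 96/π^3.
So RHS = -∫_0^2 v(x) φ(x) dx = -96/π^3 - 4/π.
LHS − RHS = 12/π ≠ 0, so the identity fails.
(For a valid weak derivative the identity must hold for EVERY test function, in particular this one. The failure shows v is NOT the weak derivative of u.)
Correct weak derivative would be u'(x) = -3*x**2 + 2*x + 2.


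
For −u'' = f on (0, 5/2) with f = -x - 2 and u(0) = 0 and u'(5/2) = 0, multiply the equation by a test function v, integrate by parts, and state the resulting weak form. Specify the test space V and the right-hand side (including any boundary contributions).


V = {v ∈ H^1(0, 5/2) : v(0) = 0} (test functions vanish at x = 0 where u is specified); weak form: ∫_0^5/2 u'v' dx = ∫_0^5/2 (-x - 2) v dx for all v ∈ V.

Multiply both sides by a test function v and integrate from 0 to 5/2:
  ∫_0^5/2 −u''(x) v(x) dx = ∫_0^5/2 f(x) v(x) dx.
Integrate the LHS by parts once:
  ∫_0^5/2 −u'' v dx = −[u'(x) v(x)]_0^5/2 + ∫_0^5/2 u'(x) v'(x) dx.
Thus ∫_0^5/2 u'(x) v'(x) dx = ∫_0^5/2 f(x) v(x) dx + [u'(x) v(x)]_0^5/2.
Choose V so that boundary terms are either known or forced to vanish.
Mixed BC: u(0) = 0 (Dirichlet) and u'(5/2) = 0 (Neumann). Define V = {v ∈ H^1(0, 5/2) : v(0) = 0}. Then [u' v]_0^5/2 = u'(5/2)·v(5/2) − u'(0)·0 = 0.
Weak formulation: find u (satisfying any essential BC) such that ∫_0^5/2 u'(x) v'(x) dx = ∫_0^5/2 f v dx for all v ∈ V (Dirichlet at 0 absorbed into V; the Neumann datum at x = 5/2 is zero, so no boundary term remains).
Substituting f(x) = -x - 2, the right-hand side is ∫_0^5/2 (-x - 2) v dx.


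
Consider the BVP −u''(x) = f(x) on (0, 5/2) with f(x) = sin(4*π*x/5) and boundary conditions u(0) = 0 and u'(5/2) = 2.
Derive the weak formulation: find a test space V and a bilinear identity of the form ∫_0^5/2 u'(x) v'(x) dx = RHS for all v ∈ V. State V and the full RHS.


V = {v ∈ H^1(0, 5/2) : v(0) = 0} (test functions vanish at x = 0 where u is specified); weak form: ∫_0^5/2 u'v' dx = ∫_0^5/2 (sin(4*π*x/5)) v dx + 2·v(5/2) for all v ∈ V.

Multiply both sides by a test function v and integrate from 0 to 5/2:
  ∫_0^5/2 −u''(x) v(x) dx = ∫_0^5/2 f(x) v(x) dx.
Integrate the LHS by parts once:
  ∫_0^5/2 −u'' v dx = −[u'(x) v(x)]_0^5/2 + ∫_0^5/2 u'(x) v'(x) dx.
Thus ∫_0^5/2 u'(x) v'(x) dx = ∫_0^5/2 f(x) v(x) dx + [u'(x) v(x)]_0^5/2.
Choose V so that boundary terms are either known or forced to vanish.
Mixed BC: u(0) = 0 (Dirichlet) and u'(5/2) = 2 (Neumann). Define V = {v ∈ H^1(0, 5/2) : v(0) = 0}. Then [u' v]_0^5/2 = u'(5/2)·v(5/2) − u'(0)·0 = 2·v(5/2).
Weak formulation: find u (satisfying any essential BC) such that ∫_0^5/2 u'(x) v'(x) dx = ∫_0^5/2 f v dx + 2·v(5/2) for all v ∈ V (Dirichlet at 0 absorbed into V; Neumann datum at x = 5/2 contributes the boundary term).
Substituting f(x) = sin(4*π*x/5), the right-hand side is ∫_0^5/2 (sin(4*π*x/5)) v dx + 2·v(5/2).


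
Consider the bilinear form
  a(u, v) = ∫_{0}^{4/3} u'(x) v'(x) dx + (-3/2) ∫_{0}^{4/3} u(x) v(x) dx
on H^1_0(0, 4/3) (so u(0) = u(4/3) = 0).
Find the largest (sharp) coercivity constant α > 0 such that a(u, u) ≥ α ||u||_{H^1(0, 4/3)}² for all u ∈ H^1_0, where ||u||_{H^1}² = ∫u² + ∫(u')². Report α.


α = 3*(-8 + 3*π^2)/(16 + 9*π^2)

Coercivity of a(·,·) on H^1_0(0, 4/3) means a(u, u) ≥ α ||u||_{H^1}² for every u ∈ H^1_0.
The interval has length L = 4/3, and Poincaré/coercivity depend only on L. Here a(u, u) = ∫(u')² + (-3/2)·∫u².
Here c = -3/2 < 0 with |c| < (π/L)² = 9*π^2/16, so coercivity still holds. The condition a(u,u) ≥ α||u||_{H^1}² reads (1−α)∫(u')² ≥ (α−c)∫u². Any admissible α is ≤ 1 (rapidly oscillating u have ∫u²/∫(u')² → 0), and α = 1 would force 0 ≥ (1−c)∫u², impossible since c < 1; so 1−α > 0. By the sharp Poincaré inequality on H^1_0 of an interval of length L, ∫(u')² ≥ (π/L)²∫u² with equality for the first sine mode sin(π(x−x₀)/L) (x₀ the left endpoint), so the inequality holds for all u iff (1−α)(π/L)² ≥ α − c, i.e. α ≤ ((π/L)² + c)/((π/L)² + 1) = (1 + c(L/π)²)/(1 + (L/π)²). (Direct route, valid since c ≤ 0: Poincaré gives c∫u² ≥ c(L/π)²∫(u')², so a(u,u) ≥ (1 + c(L/π)²)∫(u')², while ||u||_{H^1}² ≤ (1 + (L/π)²)∫(u')²; dividing yields the same α.) With (π/L)² = 9*π^2/16 and c = -3/2, the largest admissible constant is α = ((π/L)² + c)/((π/L)² + 1).
Simplifying, α = 3*(-8 + 3*π^2)/(16 + 9*π^2).
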